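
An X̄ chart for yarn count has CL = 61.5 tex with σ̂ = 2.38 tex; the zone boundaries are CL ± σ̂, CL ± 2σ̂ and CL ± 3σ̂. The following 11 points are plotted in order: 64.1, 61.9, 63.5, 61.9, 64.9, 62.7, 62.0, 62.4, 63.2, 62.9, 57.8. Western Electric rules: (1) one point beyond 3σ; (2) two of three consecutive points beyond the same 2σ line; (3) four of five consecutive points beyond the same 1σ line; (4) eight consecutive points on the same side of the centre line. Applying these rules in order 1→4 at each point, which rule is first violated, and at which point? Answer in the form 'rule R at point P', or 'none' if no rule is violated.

rule 4 at point 8

Zone of each point (C = within 1σ̂, B = 1σ̂–2σ̂, A = 2σ̂–3σ̂, * = beyond 3σ̂; sign = side of CL): 1:+B, 2:+C, 3:+C, 4:+C, 5:+B, 6:+C, 7:+C, 8:+C, 9:+C, 10:+C, 11:-B
Rule 4 (eight consecutive points on the same side of the centre line) is satisfied at point 8.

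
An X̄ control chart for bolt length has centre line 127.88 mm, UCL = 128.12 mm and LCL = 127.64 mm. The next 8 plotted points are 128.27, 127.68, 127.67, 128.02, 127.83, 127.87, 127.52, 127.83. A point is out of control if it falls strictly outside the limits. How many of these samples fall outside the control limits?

2

Compare each point to [127.64, 128.12]: sample 1 = 128.27 > UCL; sample 7 = 127.52 < LCL.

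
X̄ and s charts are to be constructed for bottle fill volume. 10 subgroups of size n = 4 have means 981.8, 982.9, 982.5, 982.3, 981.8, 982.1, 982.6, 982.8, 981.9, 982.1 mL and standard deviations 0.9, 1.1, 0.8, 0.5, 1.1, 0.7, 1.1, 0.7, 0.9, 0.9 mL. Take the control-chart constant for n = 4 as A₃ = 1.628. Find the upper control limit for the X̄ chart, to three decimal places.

X̄̄ = (981.8 + 982.9 + 982.5 + 982.3 + 981.8 + 982.1 + 982.6 + 982.8 + 981.9 + 982.1) / 10 = 982.2800
s̄ = (0.9 + 1.1 + 0.8 + 0.5 + 1.1 + 0.7 + 1.1 + 0.7 + 0.9 + 0.9) / 10 = 0.8700
UCL = X̄̄ + A₃·s̄ = 982.2800 + 1.628 × 0.8700 = 983.6964

983.696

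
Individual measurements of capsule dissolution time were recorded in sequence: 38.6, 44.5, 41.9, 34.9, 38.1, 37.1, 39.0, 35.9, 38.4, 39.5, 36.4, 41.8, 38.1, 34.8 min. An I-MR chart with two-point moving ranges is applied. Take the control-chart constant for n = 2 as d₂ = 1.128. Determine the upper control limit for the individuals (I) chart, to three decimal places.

X̄ = (38.6 + 44.5 + 41.9 + 34.9 + 38.1 + 37.1 + 39.0 + 35.9 + 38.4 + 39.5 + 36.4 + 41.8 + 38.1 + 34.8) / 14 = 38.5000
Moving ranges: 5.9, 2.6, 7.0, 3.2, 1.0, 1.9, 3.1, 2.5, 1.1, 3.1, 5.4, 3.7, 3.3; M̄R̄ = 43.8000 / 13 = 3.3692
UCL = X̄ + 3·M̄R̄/d₂ = 38.5000 + 3 × 3.3692 / 1.128 = 47.4607

47.461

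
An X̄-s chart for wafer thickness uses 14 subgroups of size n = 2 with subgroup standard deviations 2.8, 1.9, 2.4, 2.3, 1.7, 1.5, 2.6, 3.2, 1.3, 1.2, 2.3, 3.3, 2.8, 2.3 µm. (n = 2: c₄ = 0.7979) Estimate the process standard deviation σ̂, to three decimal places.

2.829

s̄ = (2.8 + 1.9 + 2.4 + 2.3 + 1.7 + 1.5 + 2.6 + 3.2 + 1.3 + 1.2 + 2.3 + 3.3 + 2.8 + 2.3) / 14 = 2.2571
σ̂ = s̄ / c₄ = 2.2571 / 0.7979 = 2.8289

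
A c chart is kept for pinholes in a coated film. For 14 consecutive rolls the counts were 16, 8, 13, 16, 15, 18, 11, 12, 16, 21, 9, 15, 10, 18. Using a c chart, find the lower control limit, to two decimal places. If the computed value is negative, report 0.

c̄ = (16 + 8 + 13 + 16 + 15 + 18 + 11 + 12 + 16 + 21 + 9 + 15 + 10 + 18) / 14 = 198 / 14 = 14.1429
LCL = c̄ − 3√c̄ = 14.1429 − 3 × 3.7607 = 2.8608

2.86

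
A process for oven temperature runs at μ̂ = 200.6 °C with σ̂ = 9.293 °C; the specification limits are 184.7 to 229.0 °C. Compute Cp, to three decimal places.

0.795

Cp = (USL − LSL) / (6σ̂) = (229.0 − 184.7) / (6 × 9.293) = 44.3000 / 55.7580 = 0.7945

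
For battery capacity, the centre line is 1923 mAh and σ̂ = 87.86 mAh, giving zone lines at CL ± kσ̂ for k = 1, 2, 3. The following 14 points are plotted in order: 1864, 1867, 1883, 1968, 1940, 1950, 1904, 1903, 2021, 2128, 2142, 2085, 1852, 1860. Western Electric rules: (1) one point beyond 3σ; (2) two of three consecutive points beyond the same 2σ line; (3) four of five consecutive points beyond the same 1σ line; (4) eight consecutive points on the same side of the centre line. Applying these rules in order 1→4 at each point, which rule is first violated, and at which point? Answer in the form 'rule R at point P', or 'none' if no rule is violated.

rule 2 at point 11

Zone of each point (C = within 1σ̂, B = 1σ̂–2σ̂, A = 2σ̂–3σ̂, * = beyond 3σ̂; sign = side of CL): 1:-C, 2:-C, 3:-C, 4:+C, 5:+C, 6:+C, 7:-C, 8:-C, 9:+B, 10:+A, 11:+A, 12:+B, 13:-C, 14:-C
Rule 2 (two of three consecutive points beyond the same 2σ limit) is satisfied at point 11.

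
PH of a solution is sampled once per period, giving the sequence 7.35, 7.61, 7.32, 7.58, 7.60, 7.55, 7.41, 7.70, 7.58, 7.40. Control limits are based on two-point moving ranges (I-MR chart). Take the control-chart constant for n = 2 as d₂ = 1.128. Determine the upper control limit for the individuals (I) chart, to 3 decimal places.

X̄ = (7.35 + 7.61 + 7.32 + 7.58 + 7.60 + 7.55 + 7.41 + 7.70 + 7.58 + 7.40) / 10 = 7.5100
Moving ranges: 0.26, 0.29, 0.26, 0.02, 0.05, 0.14, 0.29, 0.12, 0.18; M̄R̄ = 1.6100 / 9 = 0.1789
UCL = X̄ + 3·M̄R̄/d₂ = 7.5100 + 3 × 0.1789 / 1.128 = 7.9858

7.986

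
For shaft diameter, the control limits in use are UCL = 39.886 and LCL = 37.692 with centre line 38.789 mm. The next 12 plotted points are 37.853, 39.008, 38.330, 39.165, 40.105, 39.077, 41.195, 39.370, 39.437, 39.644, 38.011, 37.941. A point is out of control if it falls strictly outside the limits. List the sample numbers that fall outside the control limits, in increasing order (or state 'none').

5, 7

Compare each point to [37.692, 39.886]: sample 5 = 40.105 > UCL; sample 7 = 41.195 > UCL.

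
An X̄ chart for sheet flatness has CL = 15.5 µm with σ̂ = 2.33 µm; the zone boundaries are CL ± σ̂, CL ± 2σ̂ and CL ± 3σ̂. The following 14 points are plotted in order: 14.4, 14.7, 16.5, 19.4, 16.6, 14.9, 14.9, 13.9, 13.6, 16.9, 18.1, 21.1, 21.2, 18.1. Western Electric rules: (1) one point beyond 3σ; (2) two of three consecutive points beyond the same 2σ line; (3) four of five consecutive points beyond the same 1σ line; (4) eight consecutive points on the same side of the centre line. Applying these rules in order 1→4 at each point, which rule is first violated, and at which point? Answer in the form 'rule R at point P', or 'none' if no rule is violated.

rule 2 at point 13

Zone of each point (C = within 1σ̂, B = 1σ̂–2σ̂, A = 2σ̂–3σ̂, * = beyond 3σ̂; sign = side of CL): 1:-C, 2:-C, 3:+C, 4:+B, 5:+C, 6:-C, 7:-C, 8:-C, 9:-C, 10:+C, 11:+B, 12:+A, 13:+A, 14:+B
Rule 2 (two of three consecutive points beyond the same 2σ limit) is satisfied at point 13.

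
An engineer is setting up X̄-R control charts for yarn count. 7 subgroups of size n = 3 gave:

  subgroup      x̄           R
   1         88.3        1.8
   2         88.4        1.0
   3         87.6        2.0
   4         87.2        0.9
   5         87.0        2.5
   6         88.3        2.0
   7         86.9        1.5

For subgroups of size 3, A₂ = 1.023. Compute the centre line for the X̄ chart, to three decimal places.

X̄̄ = (88.3 + 88.4 + 87.6 + 87.2 + 87.0 + 88.3 + 86.9) / 7 = 613.7000 / 7 = 87.6714
CL = X̄̄ = 87.6714

87.671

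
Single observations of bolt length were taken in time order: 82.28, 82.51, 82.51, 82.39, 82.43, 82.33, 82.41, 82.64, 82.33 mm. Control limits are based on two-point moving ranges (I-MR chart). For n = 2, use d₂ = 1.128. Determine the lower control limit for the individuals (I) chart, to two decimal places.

X̄ = (82.28 + 82.51 + 82.51 + 82.39 + 82.43 + 82.33 + 82.41 + 82.64 + 82.33) / 9 = 82.4256
Moving ranges: 0.23, 0.00, 0.12, 0.04, 0.10, 0.08, 0.23, 0.31; M̄R̄ = 1.1100 / 8 = 0.1388
LCL = X̄ − 3·M̄R̄/d₂ = 82.4256 − 3 × 0.1388 / 1.128 = 82.0565

82.06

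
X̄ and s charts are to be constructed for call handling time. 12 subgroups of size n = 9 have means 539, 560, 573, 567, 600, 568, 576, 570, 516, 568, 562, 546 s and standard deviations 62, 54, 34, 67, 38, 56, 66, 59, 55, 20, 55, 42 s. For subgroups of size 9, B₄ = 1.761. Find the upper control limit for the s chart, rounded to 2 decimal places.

s̄ = (62 + 54 + 34 + 67 + 38 + 56 + 66 + 59 + 55 + 20 + 55 + 42) / 12 = 50.6667
UCL_s = B₄·s̄ = 1.761 × 50.6667 = 89.2240

89.22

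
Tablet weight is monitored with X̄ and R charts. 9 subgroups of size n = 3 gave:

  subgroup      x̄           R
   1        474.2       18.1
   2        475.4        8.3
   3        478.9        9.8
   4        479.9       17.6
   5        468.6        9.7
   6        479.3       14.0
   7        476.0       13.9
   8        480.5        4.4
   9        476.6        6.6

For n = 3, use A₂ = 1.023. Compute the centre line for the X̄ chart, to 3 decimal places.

X̄̄ = (474.2 + 475.4 + 478.9 + 479.9 + 468.6 + 479.3 + 476.0 + 480.5 + 476.6) / 9 = 4289.4000 / 9 = 476.6000
CL = X̄̄ = 476.6000

476.600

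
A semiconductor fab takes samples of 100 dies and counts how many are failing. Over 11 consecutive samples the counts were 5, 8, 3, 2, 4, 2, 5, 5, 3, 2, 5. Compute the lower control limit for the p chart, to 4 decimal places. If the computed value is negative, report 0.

0.0000

p̄ = Σdᵢ / (k·n) = 44 / (11 × 100) = 0.04000
LCL = p̄ − 3·√(p̄(1−p̄)/n) = 0.04000 − 3 × 0.01960 = -0.01879 → 0 (negative, so LCL = 0)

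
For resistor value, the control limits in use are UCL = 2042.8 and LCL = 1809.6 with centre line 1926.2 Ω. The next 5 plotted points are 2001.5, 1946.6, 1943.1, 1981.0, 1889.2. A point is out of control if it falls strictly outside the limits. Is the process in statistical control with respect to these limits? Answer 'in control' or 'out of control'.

All 5 points lie within [1809.6, 2042.8].

in control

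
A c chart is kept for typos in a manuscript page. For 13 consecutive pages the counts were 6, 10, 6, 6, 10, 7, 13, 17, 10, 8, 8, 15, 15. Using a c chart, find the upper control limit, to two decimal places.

19.60

c̄ = (6 + 10 + 6 + 6 + 10 + 7 + 13 + 17 + 10 + 8 + 8 + 15 + 15) / 13 = 131 / 13 = 10.0769
UCL = c̄ + 3√c̄ = 10.0769 + 3 × √10.0769 = 10.0769 + 3 × 3.1744 = 19.6002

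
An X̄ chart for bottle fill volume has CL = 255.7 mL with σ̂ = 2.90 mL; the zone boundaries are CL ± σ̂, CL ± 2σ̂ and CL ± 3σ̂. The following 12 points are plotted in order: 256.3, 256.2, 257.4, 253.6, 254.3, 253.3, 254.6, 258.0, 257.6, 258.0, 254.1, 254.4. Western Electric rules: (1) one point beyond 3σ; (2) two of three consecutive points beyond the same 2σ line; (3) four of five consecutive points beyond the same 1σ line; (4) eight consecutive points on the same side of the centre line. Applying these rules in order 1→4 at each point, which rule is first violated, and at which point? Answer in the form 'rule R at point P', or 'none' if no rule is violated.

none

Zone of each point (C = within 1σ̂, B = 1σ̂–2σ̂, A = 2σ̂–3σ̂, * = beyond 3σ̂; sign = side of CL): 1:+C, 2:+C, 3:+C, 4:-C, 5:-C, 6:-C, 7:-C, 8:+C, 9:+C, 10:+C, 11:-C, 12:-C
No rule fires across all 12 points.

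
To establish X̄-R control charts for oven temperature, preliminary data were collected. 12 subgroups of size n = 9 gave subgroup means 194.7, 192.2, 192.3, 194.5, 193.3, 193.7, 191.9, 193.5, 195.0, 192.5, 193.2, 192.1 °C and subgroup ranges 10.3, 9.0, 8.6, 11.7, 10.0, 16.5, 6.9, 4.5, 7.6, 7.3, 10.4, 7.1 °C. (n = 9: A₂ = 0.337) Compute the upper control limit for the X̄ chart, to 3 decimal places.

196.328

X̄̄ = (194.7 + 192.2 + 192.3 + 194.5 + 193.3 + 193.7 + 191.9 + 193.5 + 195.0 + 192.5 + 193.2 + 192.1) / 12 = 2318.9000 / 12 = 193.2417
R̄ = (10.3 + 9.0 + 8.6 + 11.7 + 10.0 + 16.5 + 6.9 + 4.5 + 7.6 + 7.3 + 10.4 + 7.1) / 12 = 109.9000 / 12 = 9.1583
UCL = X̄̄ + A₂·R̄ = 193.2417 + 0.337 × 9.1583 = 196.3280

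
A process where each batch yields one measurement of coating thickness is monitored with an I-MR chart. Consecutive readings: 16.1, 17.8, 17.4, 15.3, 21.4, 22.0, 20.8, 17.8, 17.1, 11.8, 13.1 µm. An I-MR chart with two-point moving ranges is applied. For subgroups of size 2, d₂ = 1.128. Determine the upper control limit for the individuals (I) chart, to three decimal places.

X̄ = (16.1 + 17.8 + 17.4 + 15.3 + 21.4 + 22.0 + 20.8 + 17.8 + 17.1 + 11.8 + 13.1) / 11 = 17.3273
Moving ranges: 1.7, 0.4, 2.1, 6.1, 0.6, 1.2, 3.0, 0.7, 5.3, 1.3; M̄R̄ = 22.4000 / 10 = 2.2400
UCL = X̄ + 3·M̄R̄/d₂ = 17.3273 + 3 × 2.2400 / 1.128 = 23.2847

23.285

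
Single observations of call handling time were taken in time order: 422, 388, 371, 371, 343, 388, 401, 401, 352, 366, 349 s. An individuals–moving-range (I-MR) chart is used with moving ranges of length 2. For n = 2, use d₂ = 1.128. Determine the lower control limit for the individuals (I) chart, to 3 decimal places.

319.742

X̄ = (422 + 388 + 371 + 371 + 343 + 388 + 401 + 401 + 352 + 366 + 349) / 11 = 377.4545
Moving ranges: 34, 17, 0, 28, 45, 13, 0, 49, 14, 17; M̄R̄ = 217.0000 / 10 = 21.7000
LCL = X̄ − 3·M̄R̄/d₂ = 377.4545 − 3 × 21.7000 / 1.128 = 319.7418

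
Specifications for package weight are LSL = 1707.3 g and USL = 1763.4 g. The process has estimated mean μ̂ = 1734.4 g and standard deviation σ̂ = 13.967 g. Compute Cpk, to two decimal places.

Cpu = (USL − μ̂) / (3σ̂) = (1763.4 − 1734.4) / (3 × 13.967) = 0.6921; Cpl = (μ̂ − LSL) / (3σ̂) = (1734.4 − 1707.3) / (3 × 13.967) = 0.6468; Cpk = min(Cpu, Cpl) = 0.6468

0.65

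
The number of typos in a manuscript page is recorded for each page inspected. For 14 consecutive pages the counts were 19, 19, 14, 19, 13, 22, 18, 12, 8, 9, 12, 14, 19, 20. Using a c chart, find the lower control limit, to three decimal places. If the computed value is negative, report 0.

c̄ = (19 + 19 + 14 + 19 + 13 + 22 + 18 + 12 + 8 + 9 + 12 + 14 + 19 + 20) / 14 = 218 / 14 = 15.5714
LCL = c̄ − 3√c̄ = 15.5714 − 3 × 3.9461 = 3.7332

3.733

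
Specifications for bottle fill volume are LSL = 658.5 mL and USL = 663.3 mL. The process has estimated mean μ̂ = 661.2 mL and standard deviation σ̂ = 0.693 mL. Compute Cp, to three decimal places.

1.154

Cp = (USL − LSL) / (6σ̂) = (663.3 − 658.5) / (6 × 0.693) = 4.8000 / 4.1580 = 1.1544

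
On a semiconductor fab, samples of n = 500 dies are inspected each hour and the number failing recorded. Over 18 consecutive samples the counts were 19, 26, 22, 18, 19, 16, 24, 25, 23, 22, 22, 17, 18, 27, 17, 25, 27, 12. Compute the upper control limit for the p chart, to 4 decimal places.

p̄ = Σdᵢ / (k·n) = 379 / (18 × 500) = 0.04211
UCL = p̄ + 3·√(p̄(1−p̄)/n) = 0.04211 + 3 × √(0.04211×0.95789/500) = 0.04211 + 3 × 0.00898 = 0.06906

0.0691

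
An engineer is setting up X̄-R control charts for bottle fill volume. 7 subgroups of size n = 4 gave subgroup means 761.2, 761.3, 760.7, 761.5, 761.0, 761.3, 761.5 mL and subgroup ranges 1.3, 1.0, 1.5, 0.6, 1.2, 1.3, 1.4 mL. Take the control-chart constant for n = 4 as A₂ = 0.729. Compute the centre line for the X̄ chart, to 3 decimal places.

761.214

X̄̄ = (761.2 + 761.3 + 760.7 + 761.5 + 761.0 + 761.3 + 761.5) / 7 = 5328.5000 / 7 = 761.2143
CL = X̄̄ = 761.2143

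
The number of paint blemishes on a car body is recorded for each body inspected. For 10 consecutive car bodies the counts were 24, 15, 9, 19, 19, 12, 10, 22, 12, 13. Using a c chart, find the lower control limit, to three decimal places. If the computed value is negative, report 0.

c̄ = (24 + 15 + 9 + 19 + 19 + 12 + 10 + 22 + 12 + 13) / 10 = 155 / 10 = 15.5000
LCL = c̄ − 3√c̄ = 15.5000 − 3 × 3.9370 = 3.6890

3.689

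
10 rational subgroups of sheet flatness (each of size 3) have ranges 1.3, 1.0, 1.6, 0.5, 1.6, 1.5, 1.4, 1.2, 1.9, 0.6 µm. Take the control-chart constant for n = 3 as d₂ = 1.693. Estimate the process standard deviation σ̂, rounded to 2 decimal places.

R̄ = (1.3 + 1.0 + 1.6 + 0.5 + 1.6 + 1.5 + 1.4 + 1.2 + 1.9 + 0.6) / 10 = 1.2600
σ̂ = R̄ / d₂ = 1.2600 / 1.693 = 0.7442

0.74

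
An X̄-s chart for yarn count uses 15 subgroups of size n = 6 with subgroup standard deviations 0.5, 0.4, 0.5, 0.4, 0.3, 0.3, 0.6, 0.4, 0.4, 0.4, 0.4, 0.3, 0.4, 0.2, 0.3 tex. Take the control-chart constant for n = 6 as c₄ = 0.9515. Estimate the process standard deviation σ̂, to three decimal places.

s̄ = (0.5 + 0.4 + 0.5 + 0.4 + 0.3 + 0.3 + 0.6 + 0.4 + 0.4 + 0.4 + 0.4 + 0.3 + 0.4 + 0.2 + 0.3) / 15 = 0.3867
σ̂ = s̄ / c₄ = 0.3867 / 0.9515 = 0.4064

0.406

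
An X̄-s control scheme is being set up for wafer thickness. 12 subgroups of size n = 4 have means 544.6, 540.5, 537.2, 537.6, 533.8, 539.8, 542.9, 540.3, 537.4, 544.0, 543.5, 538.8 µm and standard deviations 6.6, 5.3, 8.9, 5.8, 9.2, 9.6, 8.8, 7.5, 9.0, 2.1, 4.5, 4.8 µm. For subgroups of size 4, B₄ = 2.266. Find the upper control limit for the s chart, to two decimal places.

15.50

s̄ = (6.6 + 5.3 + 8.9 + 5.8 + 9.2 + 9.6 + 8.8 + 7.5 + 9.0 + 2.1 + 4.5 + 4.8) / 12 = 6.8417
UCL_s = B₄·s̄ = 2.266 × 6.8417 = 15.5032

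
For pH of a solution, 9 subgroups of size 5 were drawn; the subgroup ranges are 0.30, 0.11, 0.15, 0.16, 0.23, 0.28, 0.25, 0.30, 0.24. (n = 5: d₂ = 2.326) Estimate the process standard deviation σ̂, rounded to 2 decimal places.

0.10

R̄ = (0.30 + 0.11 + 0.15 + 0.16 + 0.23 + 0.28 + 0.25 + 0.30 + 0.24) / 9 = 0.2244
σ̂ = R̄ / d₂ = 0.2244 / 2.326 = 0.0965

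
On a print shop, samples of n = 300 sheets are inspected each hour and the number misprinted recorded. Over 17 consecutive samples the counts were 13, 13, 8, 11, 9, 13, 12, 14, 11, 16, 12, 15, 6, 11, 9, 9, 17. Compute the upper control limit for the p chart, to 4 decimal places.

p̄ = Σdᵢ / (k·n) = 199 / (17 × 300) = 0.03902
UCL = p̄ + 3·√(p̄(1−p̄)/n) = 0.03902 + 3 × √(0.03902×0.96098/300) = 0.03902 + 3 × 0.01118 = 0.07256

0.0726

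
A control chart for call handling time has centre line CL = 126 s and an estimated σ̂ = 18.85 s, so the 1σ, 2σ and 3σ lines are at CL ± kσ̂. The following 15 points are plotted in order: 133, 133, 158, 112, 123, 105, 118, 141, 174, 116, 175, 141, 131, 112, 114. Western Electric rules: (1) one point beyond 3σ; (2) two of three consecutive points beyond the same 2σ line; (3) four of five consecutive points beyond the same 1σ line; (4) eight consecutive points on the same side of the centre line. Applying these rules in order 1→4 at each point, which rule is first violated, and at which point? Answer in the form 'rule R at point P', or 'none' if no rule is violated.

Zone of each point (C = within 1σ̂, B = 1σ̂–2σ̂, A = 2σ̂–3σ̂, * = beyond 3σ̂; sign = side of CL): 1:+C, 2:+C, 3:+B, 4:-C, 5:-C, 6:-B, 7:-C, 8:+C, 9:+A, 10:-C, 11:+A, 12:+C, 13:+C, 14:-C, 15:-C
Rule 2 (two of three consecutive points beyond the same 2σ limit) is satisfied at point 11.

rule 2 at point 11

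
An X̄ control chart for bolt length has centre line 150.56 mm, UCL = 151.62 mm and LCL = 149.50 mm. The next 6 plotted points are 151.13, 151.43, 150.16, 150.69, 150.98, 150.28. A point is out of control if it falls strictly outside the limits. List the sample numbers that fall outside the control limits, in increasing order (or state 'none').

none

All 6 points lie within [149.50, 151.62].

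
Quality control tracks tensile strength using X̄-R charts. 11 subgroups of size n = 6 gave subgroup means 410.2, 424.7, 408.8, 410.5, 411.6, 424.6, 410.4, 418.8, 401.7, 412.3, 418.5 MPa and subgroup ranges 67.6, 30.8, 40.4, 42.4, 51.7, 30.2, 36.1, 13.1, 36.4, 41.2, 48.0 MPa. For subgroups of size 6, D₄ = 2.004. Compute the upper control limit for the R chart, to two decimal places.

79.78

R̄ = (67.6 + 30.8 + 40.4 + 42.4 + 51.7 + 30.2 + 36.1 + 13.1 + 36.4 + 41.2 + 48.0) / 11 = 437.9000 / 11 = 39.8091
UCL_R = D₄·R̄ = 2.004 × 39.8091 = 79.7774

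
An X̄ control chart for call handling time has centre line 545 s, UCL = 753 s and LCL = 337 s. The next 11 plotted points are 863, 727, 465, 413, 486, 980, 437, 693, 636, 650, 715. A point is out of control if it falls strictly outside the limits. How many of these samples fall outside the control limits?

Compare each point to [337, 753]: sample 1 = 863 > UCL; sample 6 = 980 > UCL.

2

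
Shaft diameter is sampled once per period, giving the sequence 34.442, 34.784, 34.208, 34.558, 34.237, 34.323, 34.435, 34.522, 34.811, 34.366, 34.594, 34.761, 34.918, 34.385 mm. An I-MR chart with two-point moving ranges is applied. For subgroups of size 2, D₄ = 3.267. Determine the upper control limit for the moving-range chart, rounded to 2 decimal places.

Moving ranges: 0.342, 0.576, 0.350, 0.321, 0.086, 0.112, 0.087, 0.289, 0.445, 0.228, 0.167, 0.157, 0.533; M̄R̄ = 3.6930 / 13 = 0.2841
UCL_MR = D₄·M̄R̄ = 3.267 × 0.2841 = 0.9281

0.93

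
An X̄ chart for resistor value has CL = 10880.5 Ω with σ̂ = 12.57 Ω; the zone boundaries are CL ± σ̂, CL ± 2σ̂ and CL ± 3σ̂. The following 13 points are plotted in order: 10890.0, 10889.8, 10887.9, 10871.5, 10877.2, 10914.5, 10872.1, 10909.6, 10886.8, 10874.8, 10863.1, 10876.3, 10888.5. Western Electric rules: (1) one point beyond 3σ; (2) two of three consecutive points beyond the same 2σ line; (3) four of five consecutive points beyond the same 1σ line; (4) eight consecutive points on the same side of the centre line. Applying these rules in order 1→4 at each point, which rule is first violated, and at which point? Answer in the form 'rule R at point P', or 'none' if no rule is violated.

Zone of each point (C = within 1σ̂, B = 1σ̂–2σ̂, A = 2σ̂–3σ̂, * = beyond 3σ̂; sign = side of CL): 1:+C, 2:+C, 3:+C, 4:-C, 5:-C, 6:+A, 7:-C, 8:+A, 9:+C, 10:-C, 11:-B, 12:-C, 13:+C
Rule 2 (two of three consecutive points beyond the same 2σ limit) is satisfied at point 8.

rule 2 at point 8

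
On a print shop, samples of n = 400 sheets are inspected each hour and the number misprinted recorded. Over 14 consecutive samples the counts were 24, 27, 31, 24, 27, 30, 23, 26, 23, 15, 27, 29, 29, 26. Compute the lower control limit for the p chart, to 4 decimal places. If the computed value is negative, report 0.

0.0276

p̄ = Σdᵢ / (k·n) = 361 / (14 × 400) = 0.06446
LCL = p̄ − 3·√(p̄(1−p̄)/n) = 0.06446 − 3 × 0.01228 = 0.02763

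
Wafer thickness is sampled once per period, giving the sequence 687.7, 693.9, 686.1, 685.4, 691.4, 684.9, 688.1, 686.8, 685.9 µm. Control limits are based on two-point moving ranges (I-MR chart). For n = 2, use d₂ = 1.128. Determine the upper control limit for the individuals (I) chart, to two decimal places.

X̄ = (687.7 + 693.9 + 686.1 + 685.4 + 691.4 + 684.9 + 688.1 + 686.8 + 685.9) / 9 = 687.8000
Moving ranges: 6.2, 7.8, 0.7, 6.0, 6.5, 3.2, 1.3, 0.9; M̄R̄ = 32.6000 / 8 = 4.0750
UCL = X̄ + 3·M̄R̄/d₂ = 687.8000 + 3 × 4.0750 / 1.128 = 698.6378

698.64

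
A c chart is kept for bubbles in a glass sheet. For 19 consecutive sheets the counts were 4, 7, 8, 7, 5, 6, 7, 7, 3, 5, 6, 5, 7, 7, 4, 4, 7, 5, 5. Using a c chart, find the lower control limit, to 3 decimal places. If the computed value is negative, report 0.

0.000

c̄ = (4 + 7 + 8 + 7 + 5 + 6 + 7 + 7 + 3 + 5 + 6 + 5 + 7 + 7 + 4 + 4 + 7 + 5 + 5) / 19 = 109 / 19 = 5.7368
LCL = c̄ − 3√c̄ = 5.7368 − 3 × 2.3952 = -1.4487 → 0 (cannot be negative)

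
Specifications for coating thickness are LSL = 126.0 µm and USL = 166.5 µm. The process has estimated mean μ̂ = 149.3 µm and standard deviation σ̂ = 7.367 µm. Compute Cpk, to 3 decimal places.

0.778

Cpu = (USL − μ̂) / (3σ̂) = (166.5 − 149.3) / (3 × 7.367) = 0.7782; Cpl = (μ̂ − LSL) / (3σ̂) = (149.3 − 126.0) / (3 × 7.367) = 1.0543; Cpk = min(Cpu, Cpl) = 0.7782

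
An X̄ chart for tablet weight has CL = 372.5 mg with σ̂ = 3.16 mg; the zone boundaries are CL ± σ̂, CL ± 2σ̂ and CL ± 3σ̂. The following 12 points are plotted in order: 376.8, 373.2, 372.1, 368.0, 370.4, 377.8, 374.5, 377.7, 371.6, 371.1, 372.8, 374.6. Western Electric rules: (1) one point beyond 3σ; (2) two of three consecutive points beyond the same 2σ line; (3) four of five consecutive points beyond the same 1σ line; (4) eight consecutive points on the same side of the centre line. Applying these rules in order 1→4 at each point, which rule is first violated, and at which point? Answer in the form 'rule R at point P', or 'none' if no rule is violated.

none

Zone of each point (C = within 1σ̂, B = 1σ̂–2σ̂, A = 2σ̂–3σ̂, * = beyond 3σ̂; sign = side of CL): 1:+B, 2:+C, 3:-C, 4:-B, 5:-C, 6:+B, 7:+C, 8:+B, 9:-C, 10:-C, 11:+C, 12:+C
No rule fires across all 12 points.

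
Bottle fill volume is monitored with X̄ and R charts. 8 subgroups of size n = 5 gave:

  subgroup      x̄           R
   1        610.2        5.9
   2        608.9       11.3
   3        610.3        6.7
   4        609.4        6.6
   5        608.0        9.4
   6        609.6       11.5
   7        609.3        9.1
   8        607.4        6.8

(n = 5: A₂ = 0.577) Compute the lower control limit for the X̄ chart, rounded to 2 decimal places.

604.28

X̄̄ = (610.2 + 608.9 + 610.3 + 609.4 + 608.0 + 609.6 + 609.3 + 607.4) / 8 = 4873.1000 / 8 = 609.1375
R̄ = (5.9 + 11.3 + 6.7 + 6.6 + 9.4 + 11.5 + 9.1 + 6.8) / 8 = 67.3000 / 8 = 8.4125
LCL = X̄̄ − A₂·R̄ = 609.1375 − 0.577 × 8.4125 = 604.2835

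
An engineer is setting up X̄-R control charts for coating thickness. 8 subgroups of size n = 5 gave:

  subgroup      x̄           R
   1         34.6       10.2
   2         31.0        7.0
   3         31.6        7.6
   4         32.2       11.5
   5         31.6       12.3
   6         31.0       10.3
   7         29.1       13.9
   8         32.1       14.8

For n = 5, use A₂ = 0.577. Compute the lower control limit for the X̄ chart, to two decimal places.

25.33

X̄̄ = (34.6 + 31.0 + 31.6 + 32.2 + 31.6 + 31.0 + 29.1 + 32.1) / 8 = 253.2000 / 8 = 31.6500
R̄ = (10.2 + 7.0 + 7.6 + 11.5 + 12.3 + 10.3 + 13.9 + 14.8) / 8 = 87.6000 / 8 = 10.9500
LCL = X̄̄ − A₂·R̄ = 31.6500 − 0.577 × 10.9500 = 25.3319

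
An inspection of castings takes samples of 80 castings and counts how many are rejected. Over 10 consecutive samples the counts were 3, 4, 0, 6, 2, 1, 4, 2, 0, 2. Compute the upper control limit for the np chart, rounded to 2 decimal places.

p̄ = Σdᵢ / (k·n) = 24 / (10 × 80) = 0.03000
UCL = np̄ + 3·√(np̄(1−p̄)) = 2.4000 + 3 × √(2.4000×0.97000) = 2.4000 + 3 × 1.5258 = 6.9773

6.98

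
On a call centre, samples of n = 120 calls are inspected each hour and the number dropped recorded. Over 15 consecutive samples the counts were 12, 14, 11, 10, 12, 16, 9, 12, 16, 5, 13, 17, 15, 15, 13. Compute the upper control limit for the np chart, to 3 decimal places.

22.765

p̄ = Σdᵢ / (k·n) = 190 / (15 × 120) = 0.10556
UCL = np̄ + 3·√(np̄(1−p̄)) = 12.6667 + 3 × √(12.6667×0.89444) = 12.6667 + 3 × 3.3660 = 22.7645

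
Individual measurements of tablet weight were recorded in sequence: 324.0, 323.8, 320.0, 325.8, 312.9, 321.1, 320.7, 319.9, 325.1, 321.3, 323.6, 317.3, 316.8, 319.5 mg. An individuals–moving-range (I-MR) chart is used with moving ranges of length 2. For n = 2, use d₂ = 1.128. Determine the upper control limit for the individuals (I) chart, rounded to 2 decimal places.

X̄ = (324.0 + 323.8 + 320.0 + 325.8 + 312.9 + 321.1 + 320.7 + 319.9 + 325.1 + 321.3 + 323.6 + 317.3 + 316.8 + 319.5) / 14 = 320.8429
Moving ranges: 0.2, 3.8, 5.8, 12.9, 8.2, 0.4, 0.8, 5.2, 3.8, 2.3, 6.3, 0.5, 2.7; M̄R̄ = 52.9000 / 13 = 4.0692
UCL = X̄ + 3·M̄R̄/d₂ = 320.8429 + 3 × 4.0692 / 1.128 = 331.6653

331.67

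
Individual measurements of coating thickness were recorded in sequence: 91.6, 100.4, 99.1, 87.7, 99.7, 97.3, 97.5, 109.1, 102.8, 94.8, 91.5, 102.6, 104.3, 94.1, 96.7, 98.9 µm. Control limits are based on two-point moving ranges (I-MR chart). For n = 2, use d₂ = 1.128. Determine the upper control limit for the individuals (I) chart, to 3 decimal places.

X̄ = (91.6 + 100.4 + 99.1 + 87.7 + 99.7 + 97.3 + 97.5 + 109.1 + 102.8 + 94.8 + 91.5 + 102.6 + 104.3 + 94.1 + 96.7 + 98.9) / 16 = 98.0062
Moving ranges: 8.8, 1.3, 11.4, 12.0, 2.4, 0.2, 11.6, 6.3, 8.0, 3.3, 11.1, 1.7, 10.2, 2.6, 2.2; M̄R̄ = 93.1000 / 15 = 6.2067
UCL = X̄ + 3·M̄R̄/d₂ = 98.0062 + 3 × 6.2067 / 1.128 = 114.5133

114.513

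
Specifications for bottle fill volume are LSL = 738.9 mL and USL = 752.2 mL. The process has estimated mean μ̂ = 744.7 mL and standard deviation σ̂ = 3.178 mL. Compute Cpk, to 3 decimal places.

0.608

Cpu = (USL − μ̂) / (3σ̂) = (752.2 − 744.7) / (3 × 3.178) = 0.7867; Cpl = (μ̂ − LSL) / (3σ̂) = (744.7 − 738.9) / (3 × 3.178) = 0.6083; Cpk = min(Cpu, Cpl) = 0.6083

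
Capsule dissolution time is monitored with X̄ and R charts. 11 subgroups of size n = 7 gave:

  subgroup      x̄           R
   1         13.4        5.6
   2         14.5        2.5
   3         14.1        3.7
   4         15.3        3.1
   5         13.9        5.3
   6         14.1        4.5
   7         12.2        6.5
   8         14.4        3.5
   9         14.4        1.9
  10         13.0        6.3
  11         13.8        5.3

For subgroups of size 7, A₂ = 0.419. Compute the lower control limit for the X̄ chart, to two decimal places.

12.08

X̄̄ = (13.4 + 14.5 + 14.1 + 15.3 + 13.9 + 14.1 + 12.2 + 14.4 + 14.4 + 13.0 + 13.8) / 11 = 153.1000 / 11 = 13.9182
R̄ = (5.6 + 2.5 + 3.7 + 3.1 + 5.3 + 4.5 + 6.5 + 3.5 + 1.9 + 6.3 + 5.3) / 11 = 48.2000 / 11 = 4.3818
LCL = X̄̄ − A₂·R̄ = 13.9182 − 0.419 × 4.3818 = 12.0822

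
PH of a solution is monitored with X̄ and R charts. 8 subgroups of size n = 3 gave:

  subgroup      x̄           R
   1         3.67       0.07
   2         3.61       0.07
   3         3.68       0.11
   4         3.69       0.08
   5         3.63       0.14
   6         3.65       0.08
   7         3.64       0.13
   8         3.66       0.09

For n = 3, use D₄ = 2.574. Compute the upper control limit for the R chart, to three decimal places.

0.248

R̄ = (0.07 + 0.07 + 0.11 + 0.08 + 0.14 + 0.08 + 0.13 + 0.09) / 8 = 0.7700 / 8 = 0.0963
UCL_R = D₄·R̄ = 2.574 × 0.0963 = 0.2477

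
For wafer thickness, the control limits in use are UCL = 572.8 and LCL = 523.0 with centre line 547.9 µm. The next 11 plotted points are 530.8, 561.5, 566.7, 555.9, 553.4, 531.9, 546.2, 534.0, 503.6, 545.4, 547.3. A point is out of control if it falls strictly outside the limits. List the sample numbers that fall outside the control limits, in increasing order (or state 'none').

9

Compare each point to [523.0, 572.8]: sample 9 = 503.6 < LCL.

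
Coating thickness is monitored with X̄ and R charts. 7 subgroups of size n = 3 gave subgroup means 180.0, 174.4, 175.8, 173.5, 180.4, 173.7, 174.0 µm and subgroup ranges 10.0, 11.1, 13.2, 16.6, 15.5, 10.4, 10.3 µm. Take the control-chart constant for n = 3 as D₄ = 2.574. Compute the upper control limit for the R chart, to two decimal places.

R̄ = (10.0 + 11.1 + 13.2 + 16.6 + 15.5 + 10.4 + 10.3) / 7 = 87.1000 / 7 = 12.4429
UCL_R = D₄·R̄ = 2.574 × 12.4429 = 32.0279

32.03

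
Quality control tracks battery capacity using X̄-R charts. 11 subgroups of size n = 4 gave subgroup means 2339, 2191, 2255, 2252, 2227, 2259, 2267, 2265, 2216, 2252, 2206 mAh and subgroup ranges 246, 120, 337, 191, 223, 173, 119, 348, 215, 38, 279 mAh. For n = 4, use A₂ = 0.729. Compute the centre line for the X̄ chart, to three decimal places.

2248.091

X̄̄ = (2339 + 2191 + 2255 + 2252 + 2227 + 2259 + 2267 + 2265 + 2216 + 2252 + 2206) / 11 = 24729.0000 / 11 = 2248.0909
CL = X̄̄ = 2248.0909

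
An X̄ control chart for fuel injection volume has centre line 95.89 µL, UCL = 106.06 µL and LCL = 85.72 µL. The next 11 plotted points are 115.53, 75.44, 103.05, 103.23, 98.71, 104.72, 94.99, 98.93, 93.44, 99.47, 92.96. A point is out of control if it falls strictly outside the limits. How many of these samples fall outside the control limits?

2

Compare each point to [85.72, 106.06]: sample 1 = 115.53 > UCL; sample 2 = 75.44 < LCL.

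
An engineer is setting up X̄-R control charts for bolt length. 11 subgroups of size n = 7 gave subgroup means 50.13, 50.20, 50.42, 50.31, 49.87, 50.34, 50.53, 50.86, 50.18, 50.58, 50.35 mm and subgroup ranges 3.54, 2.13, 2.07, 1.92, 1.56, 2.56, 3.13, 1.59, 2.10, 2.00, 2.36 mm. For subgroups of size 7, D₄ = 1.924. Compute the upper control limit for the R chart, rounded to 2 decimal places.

R̄ = (3.54 + 2.13 + 2.07 + 1.92 + 1.56 + 2.56 + 3.13 + 1.59 + 2.10 + 2.00 + 2.36) / 11 = 24.9600 / 11 = 2.2691
UCL_R = D₄·R̄ = 1.924 × 2.2691 = 4.3657

4.37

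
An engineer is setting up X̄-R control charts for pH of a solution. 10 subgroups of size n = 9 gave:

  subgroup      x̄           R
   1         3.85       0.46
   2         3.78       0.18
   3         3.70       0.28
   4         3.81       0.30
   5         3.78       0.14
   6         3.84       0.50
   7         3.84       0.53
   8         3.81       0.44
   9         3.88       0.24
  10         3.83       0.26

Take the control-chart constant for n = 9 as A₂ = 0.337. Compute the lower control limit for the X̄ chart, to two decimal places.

3.70

X̄̄ = (3.85 + 3.78 + 3.70 + 3.81 + 3.78 + 3.84 + 3.84 + 3.81 + 3.88 + 3.83) / 10 = 38.1200 / 10 = 3.8120
R̄ = (0.46 + 0.18 + 0.28 + 0.30 + 0.14 + 0.50 + 0.53 + 0.44 + 0.24 + 0.26) / 10 = 3.3300 / 10 = 0.3330
LCL = X̄̄ − A₂·R̄ = 3.8120 − 0.337 × 0.3330 = 3.6998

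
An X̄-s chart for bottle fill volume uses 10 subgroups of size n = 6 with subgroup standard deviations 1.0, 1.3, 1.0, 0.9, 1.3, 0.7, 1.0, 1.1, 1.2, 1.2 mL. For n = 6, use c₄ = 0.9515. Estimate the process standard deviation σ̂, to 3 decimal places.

1.125

s̄ = (1.0 + 1.3 + 1.0 + 0.9 + 1.3 + 0.7 + 1.0 + 1.1 + 1.2 + 1.2) / 10 = 1.0700
σ̂ = s̄ / c₄ = 1.0700 / 0.9515 = 1.1245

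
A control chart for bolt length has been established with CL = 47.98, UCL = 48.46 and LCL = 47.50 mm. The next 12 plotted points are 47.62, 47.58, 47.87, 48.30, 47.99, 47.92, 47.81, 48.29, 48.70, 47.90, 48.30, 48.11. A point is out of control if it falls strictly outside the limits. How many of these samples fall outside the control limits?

Compare each point to [47.50, 48.46]: sample 9 = 48.70 > UCL.

1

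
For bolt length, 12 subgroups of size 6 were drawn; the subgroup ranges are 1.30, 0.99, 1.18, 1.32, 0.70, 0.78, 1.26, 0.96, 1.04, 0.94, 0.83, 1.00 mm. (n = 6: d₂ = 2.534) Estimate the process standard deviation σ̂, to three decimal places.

R̄ = (1.30 + 0.99 + 1.18 + 1.32 + 0.70 + 0.78 + 1.26 + 0.96 + 1.04 + 0.94 + 0.83 + 1.00) / 12 = 1.0250
σ̂ = R̄ / d₂ = 1.0250 / 2.534 = 0.4045

0.404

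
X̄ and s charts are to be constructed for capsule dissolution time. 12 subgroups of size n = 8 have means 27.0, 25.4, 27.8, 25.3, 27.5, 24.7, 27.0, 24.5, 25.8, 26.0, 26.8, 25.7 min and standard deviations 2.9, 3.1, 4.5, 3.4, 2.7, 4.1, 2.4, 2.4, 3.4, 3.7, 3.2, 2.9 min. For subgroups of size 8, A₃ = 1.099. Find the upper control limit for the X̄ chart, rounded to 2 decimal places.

29.67

X̄̄ = (27.0 + 25.4 + 27.8 + 25.3 + 27.5 + 24.7 + 27.0 + 24.5 + 25.8 + 26.0 + 26.8 + 25.7) / 12 = 26.1250
s̄ = (2.9 + 3.1 + 4.5 + 3.4 + 2.7 + 4.1 + 2.4 + 2.4 + 3.4 + 3.7 + 3.2 + 2.9) / 12 = 3.2250
UCL = X̄̄ + A₃·s̄ = 26.1250 + 1.099 × 3.2250 = 29.6693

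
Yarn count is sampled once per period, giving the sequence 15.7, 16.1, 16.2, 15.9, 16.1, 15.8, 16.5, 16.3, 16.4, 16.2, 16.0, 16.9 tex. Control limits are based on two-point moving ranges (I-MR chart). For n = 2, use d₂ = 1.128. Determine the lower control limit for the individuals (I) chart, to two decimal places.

X̄ = (15.7 + 16.1 + 16.2 + 15.9 + 16.1 + 15.8 + 16.5 + 16.3 + 16.4 + 16.2 + 16.0 + 16.9) / 12 = 16.1750
Moving ranges: 0.4, 0.1, 0.3, 0.2, 0.3, 0.7, 0.2, 0.1, 0.2, 0.2, 0.9; M̄R̄ = 3.6000 / 11 = 0.3273
LCL = X̄ − 3·M̄R̄/d₂ = 16.1750 − 3 × 0.3273 / 1.128 = 15.3046

15.30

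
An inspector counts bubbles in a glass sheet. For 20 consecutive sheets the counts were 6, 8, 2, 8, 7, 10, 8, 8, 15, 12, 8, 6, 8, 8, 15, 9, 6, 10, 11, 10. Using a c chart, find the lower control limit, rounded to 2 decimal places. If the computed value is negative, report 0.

0.00

c̄ = (6 + 8 + 2 + 8 + 7 + 10 + 8 + 8 + 15 + 12 + 8 + 6 + 8 + 8 + 15 + 9 + 6 + 10 + 11 + 10) / 20 = 175 / 20 = 8.7500
LCL = c̄ − 3√c̄ = 8.7500 − 3 × 2.9580 = -0.1241 → 0 (cannot be negative)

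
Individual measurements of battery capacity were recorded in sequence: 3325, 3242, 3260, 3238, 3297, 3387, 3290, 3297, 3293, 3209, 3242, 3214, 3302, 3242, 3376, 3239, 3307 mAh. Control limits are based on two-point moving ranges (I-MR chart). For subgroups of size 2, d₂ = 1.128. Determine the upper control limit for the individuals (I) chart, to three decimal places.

3448.218

X̄ = (3325 + 3242 + 3260 + 3238 + 3297 + 3387 + 3290 + 3297 + 3293 + 3209 + 3242 + 3214 + 3302 + 3242 + 3376 + 3239 + 3307) / 17 = 3280.0000
Moving ranges: 83, 18, 22, 59, 90, 97, 7, 4, 84, 33, 28, 88, 60, 134, 137, 68; M̄R̄ = 1012.0000 / 16 = 63.2500
UCL = X̄ + 3·M̄R̄/d₂ = 3280.0000 + 3 × 63.2500 / 1.128 = 3448.2181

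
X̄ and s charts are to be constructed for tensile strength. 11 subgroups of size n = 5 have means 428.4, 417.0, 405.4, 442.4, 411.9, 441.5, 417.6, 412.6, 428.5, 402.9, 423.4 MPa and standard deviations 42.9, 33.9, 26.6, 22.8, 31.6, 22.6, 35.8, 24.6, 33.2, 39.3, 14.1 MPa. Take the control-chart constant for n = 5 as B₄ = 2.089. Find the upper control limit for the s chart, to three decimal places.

s̄ = (42.9 + 33.9 + 26.6 + 22.8 + 31.6 + 22.6 + 35.8 + 24.6 + 33.2 + 39.3 + 14.1) / 11 = 29.7636
UCL_s = B₄·s̄ = 2.089 × 29.7636 = 62.1762

62.176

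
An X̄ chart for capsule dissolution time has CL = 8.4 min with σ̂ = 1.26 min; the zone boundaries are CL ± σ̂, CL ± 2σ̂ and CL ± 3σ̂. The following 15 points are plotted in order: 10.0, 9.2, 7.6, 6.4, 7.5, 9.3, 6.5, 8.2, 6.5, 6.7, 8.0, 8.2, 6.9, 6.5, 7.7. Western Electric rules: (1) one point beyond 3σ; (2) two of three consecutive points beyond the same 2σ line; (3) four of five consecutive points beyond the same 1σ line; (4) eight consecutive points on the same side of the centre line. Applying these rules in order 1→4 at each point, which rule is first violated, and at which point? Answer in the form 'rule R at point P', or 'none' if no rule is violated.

rule 4 at point 14

Zone of each point (C = within 1σ̂, B = 1σ̂–2σ̂, A = 2σ̂–3σ̂, * = beyond 3σ̂; sign = side of CL): 1:+B, 2:+C, 3:-C, 4:-B, 5:-C, 6:+C, 7:-B, 8:-C, 9:-B, 10:-B, 11:-C, 12:-C, 13:-B, 14:-B, 15:-C
Rule 4 (eight consecutive points on the same side of the centre line) is satisfied at point 14.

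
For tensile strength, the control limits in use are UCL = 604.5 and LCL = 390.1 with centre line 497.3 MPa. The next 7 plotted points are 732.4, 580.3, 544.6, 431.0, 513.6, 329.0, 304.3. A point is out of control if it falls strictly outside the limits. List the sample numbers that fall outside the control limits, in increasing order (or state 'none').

Compare each point to [390.1, 604.5]: sample 1 = 732.4 > UCL; sample 6 = 329.0 < LCL; sample 7 = 304.3 < LCL.

1, 6, 7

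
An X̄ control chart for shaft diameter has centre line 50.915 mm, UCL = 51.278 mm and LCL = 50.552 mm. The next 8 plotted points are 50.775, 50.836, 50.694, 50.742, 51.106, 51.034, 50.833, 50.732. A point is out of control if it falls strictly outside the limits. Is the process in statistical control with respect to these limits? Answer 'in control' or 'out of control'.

All 8 points lie within [50.552, 51.278].

in control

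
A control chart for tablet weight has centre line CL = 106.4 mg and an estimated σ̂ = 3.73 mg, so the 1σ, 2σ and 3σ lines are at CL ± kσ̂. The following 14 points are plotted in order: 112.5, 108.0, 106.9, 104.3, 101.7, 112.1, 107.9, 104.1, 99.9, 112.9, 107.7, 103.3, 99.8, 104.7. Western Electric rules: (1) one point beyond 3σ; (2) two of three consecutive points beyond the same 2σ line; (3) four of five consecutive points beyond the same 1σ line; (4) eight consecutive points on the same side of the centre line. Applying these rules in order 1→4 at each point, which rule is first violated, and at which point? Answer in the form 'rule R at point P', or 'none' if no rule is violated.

Zone of each point (C = within 1σ̂, B = 1σ̂–2σ̂, A = 2σ̂–3σ̂, * = beyond 3σ̂; sign = side of CL): 1:+B, 2:+C, 3:+C, 4:-C, 5:-B, 6:+B, 7:+C, 8:-C, 9:-B, 10:+B, 11:+C, 12:-C, 13:-B, 14:-C
No rule fires across all 14 points.

none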